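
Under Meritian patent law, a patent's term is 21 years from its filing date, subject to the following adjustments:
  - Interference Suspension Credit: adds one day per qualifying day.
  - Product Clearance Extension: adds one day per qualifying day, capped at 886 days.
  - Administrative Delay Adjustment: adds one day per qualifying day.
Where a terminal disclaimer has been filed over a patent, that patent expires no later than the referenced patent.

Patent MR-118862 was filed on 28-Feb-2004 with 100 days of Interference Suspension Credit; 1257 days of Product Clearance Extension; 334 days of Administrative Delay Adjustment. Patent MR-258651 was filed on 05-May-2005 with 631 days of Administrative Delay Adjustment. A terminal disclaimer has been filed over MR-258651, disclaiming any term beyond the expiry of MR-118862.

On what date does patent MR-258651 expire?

January 26, 2028

Natural term of MR-258651:
  Base: filing + 21 years → 5 May 2026.
  Administrative Delay Adjustment: +631 days → 26 January 2028.
Expiry of referenced patent MR-118862:
  Base: filing + 21 years → 28 February 2025.
  Interference Suspension Credit: +100 days → 8 June 2025.
  Product Clearance Extension: 1257 days claimed exceeds the 886-day cap, so +886 days → 11 November 2027.
  Administrative Delay Adjustment: +334 days → 10 October 2028.
Terminal disclaimer: MR-258651 expires on the earlier of 26 January 2028 and 10 October 2028.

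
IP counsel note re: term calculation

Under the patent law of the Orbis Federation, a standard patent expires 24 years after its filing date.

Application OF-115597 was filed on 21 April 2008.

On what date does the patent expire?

Filing date + 24 years → 21 April 2032.

April 21, 2032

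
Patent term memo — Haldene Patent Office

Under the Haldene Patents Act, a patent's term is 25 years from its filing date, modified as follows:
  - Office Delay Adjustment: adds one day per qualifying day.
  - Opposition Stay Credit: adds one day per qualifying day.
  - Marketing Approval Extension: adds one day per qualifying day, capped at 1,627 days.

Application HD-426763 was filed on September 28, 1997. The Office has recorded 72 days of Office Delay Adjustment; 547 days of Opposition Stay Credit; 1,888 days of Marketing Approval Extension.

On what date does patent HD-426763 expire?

Base term: filing date + 25 years → 28 September 2022.
Office Delay Adjustment: +72 days → 9 December 2022.
Opposition Stay Credit: +547 days → 8 June 2024.
Marketing Approval Extension: 1888 days claimed exceeds the 1627-day cap, so +1627 days → 21 November 2028.

2028-11-21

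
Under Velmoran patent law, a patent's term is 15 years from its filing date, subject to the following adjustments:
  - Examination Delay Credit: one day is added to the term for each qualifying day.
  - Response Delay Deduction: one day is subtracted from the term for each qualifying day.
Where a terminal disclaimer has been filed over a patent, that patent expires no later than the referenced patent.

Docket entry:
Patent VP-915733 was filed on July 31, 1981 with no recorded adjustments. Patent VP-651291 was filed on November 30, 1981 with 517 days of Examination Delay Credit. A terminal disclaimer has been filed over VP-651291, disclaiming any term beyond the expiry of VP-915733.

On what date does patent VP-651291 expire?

1996-07-31

Natural term of VP-651291:
  Base: filing + 15 years → 30 November 1996.
  Examination Delay Credit: +517 days → 1 May 1998.
Expiry of referenced patent VP-915733:
  Base: filing + 15 years → 31 July 1996.
Terminal disclaimer: VP-651291 expires on the earlier of 1 May 1998 and 31 July 1996.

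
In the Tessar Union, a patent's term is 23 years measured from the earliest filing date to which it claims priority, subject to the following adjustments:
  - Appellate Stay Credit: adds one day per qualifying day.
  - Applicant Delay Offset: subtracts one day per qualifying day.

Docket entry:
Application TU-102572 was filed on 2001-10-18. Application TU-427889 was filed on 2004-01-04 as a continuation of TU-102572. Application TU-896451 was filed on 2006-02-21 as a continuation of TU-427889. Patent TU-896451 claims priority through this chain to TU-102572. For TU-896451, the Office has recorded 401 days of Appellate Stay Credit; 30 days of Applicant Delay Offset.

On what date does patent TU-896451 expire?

Earliest priority filing: 18 October 2001.
Base term: 18 October 2001 + 23 years → 18 October 2024.
Appellate Stay Credit: +401 days → 23 November 2025.
Applicant Delay Offset: −30 days → 24 October 2025.

2025-10-24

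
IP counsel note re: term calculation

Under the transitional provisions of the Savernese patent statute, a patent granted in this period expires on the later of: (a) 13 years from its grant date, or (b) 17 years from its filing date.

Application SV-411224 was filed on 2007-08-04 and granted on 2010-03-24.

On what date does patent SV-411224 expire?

August 4, 2024

(a) grant + 13 years → 24 March 2023.
(b) filing + 17 years → 4 August 2024.
Later of the two: 4 August 2024.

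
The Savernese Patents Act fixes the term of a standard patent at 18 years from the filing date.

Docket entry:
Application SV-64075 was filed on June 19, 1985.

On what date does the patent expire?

Filing date + 18 years → 19 June 2003.

2003-06-19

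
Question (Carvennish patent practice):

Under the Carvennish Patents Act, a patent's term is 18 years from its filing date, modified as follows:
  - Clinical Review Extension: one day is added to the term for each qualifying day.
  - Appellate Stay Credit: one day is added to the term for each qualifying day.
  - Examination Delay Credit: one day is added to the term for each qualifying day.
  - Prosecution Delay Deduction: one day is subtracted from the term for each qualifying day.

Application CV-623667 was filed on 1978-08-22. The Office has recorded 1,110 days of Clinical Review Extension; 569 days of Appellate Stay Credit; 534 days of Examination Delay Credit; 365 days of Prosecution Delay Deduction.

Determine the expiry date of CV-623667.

2001-09-13

Base term: filing date + 18 years → 22 August 1996.
Clinical Review Extension: +1110 days → 6 September 1999.
Appellate Stay Credit: +569 days → 28 March 2001.
Examination Delay Credit: +534 days → 13 September 2002.
Prosecution Delay Deduction: −365 days → 13 September 2001.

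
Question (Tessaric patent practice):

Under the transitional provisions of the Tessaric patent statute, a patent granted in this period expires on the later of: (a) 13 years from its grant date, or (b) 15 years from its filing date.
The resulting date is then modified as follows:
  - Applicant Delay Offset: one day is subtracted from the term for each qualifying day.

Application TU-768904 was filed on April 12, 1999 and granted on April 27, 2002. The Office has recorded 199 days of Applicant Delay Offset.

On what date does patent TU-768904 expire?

October 10, 2014

(a) grant + 13 years → 27 April 2015.
(b) filing + 15 years → 12 April 2014.
Later of the two: 27 April 2015.
Applicant Delay Offset: −199 days → 10 October 2014.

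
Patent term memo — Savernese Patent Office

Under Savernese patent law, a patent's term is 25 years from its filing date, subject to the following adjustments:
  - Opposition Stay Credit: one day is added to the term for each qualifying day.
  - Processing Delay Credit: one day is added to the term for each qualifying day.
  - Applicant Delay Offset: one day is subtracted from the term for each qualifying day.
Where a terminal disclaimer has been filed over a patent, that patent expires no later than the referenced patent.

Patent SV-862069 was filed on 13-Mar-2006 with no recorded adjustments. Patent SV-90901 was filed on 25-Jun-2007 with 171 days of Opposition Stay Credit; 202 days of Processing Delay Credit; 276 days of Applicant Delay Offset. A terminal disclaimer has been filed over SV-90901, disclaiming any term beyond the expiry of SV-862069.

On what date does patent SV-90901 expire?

Natural term of SV-90901:
  Base: filing + 25 years → 25 June 2032.
  Opposition Stay Credit: +171 days → 13 December 2032.
  Processing Delay Credit: +202 days → 3 July 2033.
  Applicant Delay Offset: −276 days → 30 September 2032.
Expiry of referenced patent SV-862069:
  Base: filing + 25 years → 13 March 2031.
Terminal disclaimer: SV-90901 expires on the earlier of 30 September 2032 and 13 March 2031.

2031-03-13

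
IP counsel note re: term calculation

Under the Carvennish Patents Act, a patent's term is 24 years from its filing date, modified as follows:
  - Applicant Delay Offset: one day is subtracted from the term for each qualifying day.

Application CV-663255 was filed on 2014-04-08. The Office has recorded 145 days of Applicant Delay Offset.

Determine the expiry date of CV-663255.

Base term: filing date + 24 years → 8 April 2038.
Applicant Delay Offset: −145 days → 14 November 2037.

2037-11-14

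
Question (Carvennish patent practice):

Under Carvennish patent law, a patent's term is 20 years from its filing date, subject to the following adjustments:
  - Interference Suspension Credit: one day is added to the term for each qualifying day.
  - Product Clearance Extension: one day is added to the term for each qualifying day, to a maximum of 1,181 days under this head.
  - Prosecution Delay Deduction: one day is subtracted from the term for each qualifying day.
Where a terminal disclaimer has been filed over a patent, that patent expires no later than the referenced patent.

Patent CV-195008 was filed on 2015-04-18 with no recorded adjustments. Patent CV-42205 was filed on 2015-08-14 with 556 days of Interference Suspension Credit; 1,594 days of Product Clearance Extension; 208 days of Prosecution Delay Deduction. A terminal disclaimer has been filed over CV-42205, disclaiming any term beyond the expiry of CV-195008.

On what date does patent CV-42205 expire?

2035-04-18

Natural term of CV-42205:
  Base: filing + 20 years → 14 August 2035.
  Interference Suspension Credit: +556 days → 20 February 2037.
  Product Clearance Extension: 1594 days claimed exceeds the 1181-day cap, so +1181 days → 16 May 2040.
  Prosecution Delay Deduction: −208 days → 21 October 2039.
Expiry of referenced patent CV-195008:
  Base: filing + 20 years → 18 April 2035.
Terminal disclaimer: CV-42205 expires on the earlier of 21 October 2039 and 18 April 2035.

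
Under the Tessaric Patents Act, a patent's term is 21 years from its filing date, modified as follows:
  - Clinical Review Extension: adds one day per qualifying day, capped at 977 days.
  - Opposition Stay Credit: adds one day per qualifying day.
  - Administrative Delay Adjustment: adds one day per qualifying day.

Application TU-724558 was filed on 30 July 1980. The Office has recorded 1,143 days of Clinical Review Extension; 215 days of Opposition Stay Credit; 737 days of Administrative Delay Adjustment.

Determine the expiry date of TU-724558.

November 10, 2006

Base term: filing date + 21 years → 30 July 2001.
Clinical Review Extension: 1143 days claimed exceeds the 977-day cap, so +977 days → 2 April 2004.
Opposition Stay Credit: +215 days → 3 November 2004.
Administrative Delay Adjustment: +737 days → 10 November 2006.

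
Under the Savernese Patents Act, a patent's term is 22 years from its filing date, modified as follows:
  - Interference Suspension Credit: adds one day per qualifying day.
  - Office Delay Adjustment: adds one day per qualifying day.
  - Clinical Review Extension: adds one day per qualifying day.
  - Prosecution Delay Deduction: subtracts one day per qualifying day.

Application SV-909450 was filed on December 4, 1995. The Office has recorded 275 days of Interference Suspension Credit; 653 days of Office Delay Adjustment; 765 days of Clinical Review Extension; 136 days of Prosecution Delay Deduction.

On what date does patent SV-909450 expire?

2022-03-10

Base term: filing date + 22 years → 4 December 2017.
Interference Suspension Credit: +275 days → 5 September 2018.
Office Delay Adjustment: +653 days → 19 June 2020.
Clinical Review Extension: +765 days → 24 July 2022.
Prosecution Delay Deduction: −136 days → 10 March 2022.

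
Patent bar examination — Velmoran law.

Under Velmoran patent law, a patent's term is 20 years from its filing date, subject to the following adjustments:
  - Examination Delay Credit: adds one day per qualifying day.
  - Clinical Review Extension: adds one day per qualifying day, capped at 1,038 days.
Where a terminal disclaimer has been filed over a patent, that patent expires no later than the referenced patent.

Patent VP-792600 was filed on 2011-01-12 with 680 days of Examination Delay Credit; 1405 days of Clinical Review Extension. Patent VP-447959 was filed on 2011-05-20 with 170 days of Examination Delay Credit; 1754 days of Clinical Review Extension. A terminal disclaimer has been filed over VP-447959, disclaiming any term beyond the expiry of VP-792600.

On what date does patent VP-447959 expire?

Natural term of VP-447959:
  Base: filing + 20 years → 20 May 2031.
  Examination Delay Credit: +170 days → 6 November 2031.
  Clinical Review Extension: 1754 days claimed exceeds the 1038-day cap, so +1038 days → 9 September 2034.
Expiry of referenced patent VP-792600:
  Base: filing + 20 years → 12 January 2031.
  Examination Delay Credit: +680 days → 22 November 2032.
  Clinical Review Extension: 1405 days claimed exceeds the 1038-day cap, so +1038 days → 26 September 2035.
Terminal disclaimer: VP-447959 expires on the earlier of 9 September 2034 and 26 September 2035.

September 9, 2034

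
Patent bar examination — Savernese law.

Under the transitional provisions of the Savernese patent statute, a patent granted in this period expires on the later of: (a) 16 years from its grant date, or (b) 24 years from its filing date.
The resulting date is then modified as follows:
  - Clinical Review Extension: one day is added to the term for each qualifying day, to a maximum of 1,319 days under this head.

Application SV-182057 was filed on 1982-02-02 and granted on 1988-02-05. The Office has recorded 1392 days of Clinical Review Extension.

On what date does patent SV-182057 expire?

2009-09-13

(a) grant + 16 years → 5 February 2004.
(b) filing + 24 years → 2 February 2006.
Later of the two: 2 February 2006.
Clinical Review Extension: 1392 days claimed exceeds the 1319-day cap, so +1319 days → 13 September 2009.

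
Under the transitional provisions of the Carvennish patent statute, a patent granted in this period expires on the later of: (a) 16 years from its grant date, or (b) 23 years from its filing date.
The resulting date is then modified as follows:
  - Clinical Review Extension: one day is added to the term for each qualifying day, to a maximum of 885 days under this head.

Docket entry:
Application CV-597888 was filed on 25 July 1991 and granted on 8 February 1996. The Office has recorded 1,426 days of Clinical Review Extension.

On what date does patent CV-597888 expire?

December 26, 2016

(a) grant + 16 years → 8 February 2012.
(b) filing + 23 years → 25 July 2014.
Later of the two: 25 July 2014.
Clinical Review Extension: 1426 days claimed exceeds the 885-day cap, so +885 days → 26 December 2016.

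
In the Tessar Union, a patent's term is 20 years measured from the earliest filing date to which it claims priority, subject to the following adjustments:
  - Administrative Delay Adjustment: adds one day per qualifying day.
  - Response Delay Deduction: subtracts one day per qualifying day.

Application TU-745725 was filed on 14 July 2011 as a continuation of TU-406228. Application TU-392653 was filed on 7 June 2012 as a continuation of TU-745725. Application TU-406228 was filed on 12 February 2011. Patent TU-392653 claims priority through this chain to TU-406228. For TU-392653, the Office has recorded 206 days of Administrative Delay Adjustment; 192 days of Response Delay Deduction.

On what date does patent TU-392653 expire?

Earliest priority filing: 12 February 2011.
Base term: 12 February 2011 + 20 years → 12 February 2031.
Administrative Delay Adjustment: +206 days → 6 September 2031.
Response Delay Deduction: −192 days → 26 February 2031.

February 26, 2031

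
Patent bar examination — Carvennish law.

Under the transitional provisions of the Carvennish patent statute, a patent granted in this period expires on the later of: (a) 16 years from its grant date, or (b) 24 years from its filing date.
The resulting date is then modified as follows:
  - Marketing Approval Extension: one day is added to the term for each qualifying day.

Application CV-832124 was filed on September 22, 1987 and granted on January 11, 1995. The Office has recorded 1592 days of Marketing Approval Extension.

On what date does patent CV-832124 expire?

(a) grant + 16 years → 11 January 2011.
(b) filing + 24 years → 22 September 2011.
Later of the two: 22 September 2011.
Marketing Approval Extension: +1592 days → 31 January 2016.

January 31, 2016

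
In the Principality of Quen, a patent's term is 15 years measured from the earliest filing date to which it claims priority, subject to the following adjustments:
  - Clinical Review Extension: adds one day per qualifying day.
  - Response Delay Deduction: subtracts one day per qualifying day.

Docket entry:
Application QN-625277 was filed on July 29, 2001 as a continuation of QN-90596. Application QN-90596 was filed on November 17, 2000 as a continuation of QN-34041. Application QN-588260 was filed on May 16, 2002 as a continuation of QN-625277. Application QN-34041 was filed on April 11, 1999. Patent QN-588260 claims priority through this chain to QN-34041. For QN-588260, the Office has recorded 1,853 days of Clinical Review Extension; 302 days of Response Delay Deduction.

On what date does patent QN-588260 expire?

July 10, 2018

Earliest priority filing: 11 April 1999.
Base term: 11 April 1999 + 15 years → 11 April 2014.
Clinical Review Extension: +1853 days → 8 May 2019.
Response Delay Deduction: −302 days → 10 July 2018.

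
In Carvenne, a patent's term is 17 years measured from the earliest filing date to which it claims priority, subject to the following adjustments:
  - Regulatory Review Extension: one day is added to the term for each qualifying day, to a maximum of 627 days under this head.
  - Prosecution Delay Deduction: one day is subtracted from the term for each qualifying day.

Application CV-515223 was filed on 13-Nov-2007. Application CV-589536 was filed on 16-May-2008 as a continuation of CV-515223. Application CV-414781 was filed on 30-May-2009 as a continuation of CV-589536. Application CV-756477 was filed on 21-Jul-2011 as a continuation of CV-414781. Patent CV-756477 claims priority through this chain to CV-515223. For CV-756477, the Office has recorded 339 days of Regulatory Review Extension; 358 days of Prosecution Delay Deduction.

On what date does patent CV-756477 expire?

October 25, 2024

Earliest priority filing: 13 November 2007.
Base term: 13 November 2007 + 17 years → 13 November 2024.
Regulatory Review Extension: 339 days (within the 627-day cap) → +339 days → 18 October 2025.
Prosecution Delay Deduction: −358 days → 25 October 2024.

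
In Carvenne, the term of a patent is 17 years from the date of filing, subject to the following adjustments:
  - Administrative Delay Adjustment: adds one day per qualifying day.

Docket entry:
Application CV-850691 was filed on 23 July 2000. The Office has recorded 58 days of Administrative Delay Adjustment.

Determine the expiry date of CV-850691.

September 19, 2017

Base term: filing date + 17 years → 23 July 2017.
Administrative Delay Adjustment: +58 days → 19 September 2017.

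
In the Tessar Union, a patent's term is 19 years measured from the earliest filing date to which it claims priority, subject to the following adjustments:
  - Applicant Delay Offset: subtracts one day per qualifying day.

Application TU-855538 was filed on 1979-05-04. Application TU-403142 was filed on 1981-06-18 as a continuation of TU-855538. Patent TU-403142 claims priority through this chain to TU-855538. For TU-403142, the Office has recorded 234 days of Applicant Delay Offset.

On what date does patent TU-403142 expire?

September 12, 1997

Earliest priority filing: 4 May 1979.
Base term: 4 May 1979 + 19 years → 4 May 1998.
Applicant Delay Offset: −234 days → 12 September 1997.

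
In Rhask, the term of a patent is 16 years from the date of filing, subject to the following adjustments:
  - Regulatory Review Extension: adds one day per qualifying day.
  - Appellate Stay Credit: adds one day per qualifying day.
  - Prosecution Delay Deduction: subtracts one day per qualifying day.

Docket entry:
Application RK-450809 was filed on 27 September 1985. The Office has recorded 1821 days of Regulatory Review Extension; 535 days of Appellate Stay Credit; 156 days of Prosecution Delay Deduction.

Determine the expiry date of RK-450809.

October 6, 2007

Base term: filing date + 16 years → 27 September 2001.
Regulatory Review Extension: +1821 days → 22 September 2006.
Appellate Stay Credit: +535 days → 10 March 2008.
Prosecution Delay Deduction: −156 days → 6 October 2007.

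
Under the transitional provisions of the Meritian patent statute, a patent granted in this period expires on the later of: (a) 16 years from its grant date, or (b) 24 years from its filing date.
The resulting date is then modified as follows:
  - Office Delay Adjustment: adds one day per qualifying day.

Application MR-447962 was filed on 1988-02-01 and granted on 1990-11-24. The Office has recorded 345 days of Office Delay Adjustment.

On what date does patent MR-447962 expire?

(a) grant + 16 years → 24 November 2006.
(b) filing + 24 years → 1 February 2012.
Later of the two: 1 February 2012.
Office Delay Adjustment: +345 days → 11 January 2013.

2013-01-11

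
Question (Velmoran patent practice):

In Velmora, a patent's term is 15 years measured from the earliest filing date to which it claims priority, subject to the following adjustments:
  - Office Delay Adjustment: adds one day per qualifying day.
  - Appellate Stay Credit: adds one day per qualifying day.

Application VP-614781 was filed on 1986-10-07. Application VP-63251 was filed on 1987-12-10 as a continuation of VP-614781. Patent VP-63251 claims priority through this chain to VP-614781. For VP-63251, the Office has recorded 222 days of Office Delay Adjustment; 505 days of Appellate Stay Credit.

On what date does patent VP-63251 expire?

Earliest priority filing: 7 October 1986.
Base term: 7 October 1986 + 15 years → 7 October 2001.
Office Delay Adjustment: +222 days → 17 May 2002.
Appellate Stay Credit: +505 days → 4 October 2003.

October 4, 2003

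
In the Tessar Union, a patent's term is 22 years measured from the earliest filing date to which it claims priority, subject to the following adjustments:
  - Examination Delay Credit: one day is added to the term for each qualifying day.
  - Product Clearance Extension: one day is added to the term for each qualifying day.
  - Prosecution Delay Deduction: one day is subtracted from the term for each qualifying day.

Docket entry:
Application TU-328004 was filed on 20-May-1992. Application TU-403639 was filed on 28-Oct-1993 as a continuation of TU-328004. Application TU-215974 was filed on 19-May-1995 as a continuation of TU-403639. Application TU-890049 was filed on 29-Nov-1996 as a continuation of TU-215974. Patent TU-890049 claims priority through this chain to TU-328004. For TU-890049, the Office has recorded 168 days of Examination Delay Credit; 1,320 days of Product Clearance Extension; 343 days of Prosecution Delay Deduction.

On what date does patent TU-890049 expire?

July 8, 2017

Earliest priority filing: 20 May 1992.
Base term: 20 May 1992 + 22 years → 20 May 2014.
Examination Delay Credit: +168 days → 4 November 2014.
Product Clearance Extension: +1320 days → 16 June 2018.
Prosecution Delay Deduction: −343 days → 8 July 2017.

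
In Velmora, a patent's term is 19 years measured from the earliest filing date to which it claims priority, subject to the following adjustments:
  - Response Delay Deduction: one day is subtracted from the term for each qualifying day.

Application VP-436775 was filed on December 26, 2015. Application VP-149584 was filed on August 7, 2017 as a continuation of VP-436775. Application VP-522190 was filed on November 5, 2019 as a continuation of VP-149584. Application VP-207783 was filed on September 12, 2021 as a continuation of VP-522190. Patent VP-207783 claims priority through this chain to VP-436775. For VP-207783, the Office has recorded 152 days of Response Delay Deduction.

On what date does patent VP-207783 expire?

2034-07-27

Earliest priority filing: 26 December 2015.
Base term: 26 December 2015 + 19 years → 26 December 2034.
Response Delay Deduction: −152 days → 27 July 2034.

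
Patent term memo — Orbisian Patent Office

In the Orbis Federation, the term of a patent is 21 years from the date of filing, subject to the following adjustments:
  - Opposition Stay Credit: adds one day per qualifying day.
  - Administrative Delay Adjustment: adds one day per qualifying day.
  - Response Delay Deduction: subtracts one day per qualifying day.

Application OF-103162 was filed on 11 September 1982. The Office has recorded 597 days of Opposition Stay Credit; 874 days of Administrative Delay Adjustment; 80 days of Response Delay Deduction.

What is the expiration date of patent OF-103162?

2007-07-03

Base term: filing date + 21 years → 11 September 2003.
Opposition Stay Credit: +597 days → 30 April 2005.
Administrative Delay Adjustment: +874 days → 21 September 2007.
Response Delay Deduction: −80 days → 3 July 2007.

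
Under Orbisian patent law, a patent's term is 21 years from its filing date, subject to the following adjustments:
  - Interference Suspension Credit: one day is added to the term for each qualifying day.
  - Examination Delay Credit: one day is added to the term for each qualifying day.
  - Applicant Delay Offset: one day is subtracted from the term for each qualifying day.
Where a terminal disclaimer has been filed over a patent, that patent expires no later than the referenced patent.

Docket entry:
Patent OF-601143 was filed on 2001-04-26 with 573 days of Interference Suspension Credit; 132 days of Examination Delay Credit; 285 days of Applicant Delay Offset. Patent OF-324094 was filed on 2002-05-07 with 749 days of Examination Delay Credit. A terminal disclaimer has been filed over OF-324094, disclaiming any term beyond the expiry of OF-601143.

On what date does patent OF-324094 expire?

2023-06-20

Natural term of OF-324094:
  Base: filing + 21 years → 7 May 2023.
  Examination Delay Credit: +749 days → 25 May 2025.
Expiry of referenced patent OF-601143:
  Base: filing + 21 years → 26 April 2022.
  Interference Suspension Credit: +573 days → 20 November 2023.
  Examination Delay Credit: +132 days → 31 March 2024.
  Applicant Delay Offset: −285 days → 20 June 2023.
Terminal disclaimer: OF-324094 expires on the earlier of 25 May 2025 and 20 June 2023.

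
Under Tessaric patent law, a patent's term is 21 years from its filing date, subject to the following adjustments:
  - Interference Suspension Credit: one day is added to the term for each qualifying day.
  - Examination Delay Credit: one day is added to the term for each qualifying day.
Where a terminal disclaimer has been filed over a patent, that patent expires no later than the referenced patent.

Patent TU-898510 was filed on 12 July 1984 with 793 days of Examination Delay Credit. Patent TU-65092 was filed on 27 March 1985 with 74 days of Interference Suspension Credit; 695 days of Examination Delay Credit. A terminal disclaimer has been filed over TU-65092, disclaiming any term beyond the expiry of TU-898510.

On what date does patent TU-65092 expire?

2007-09-13

Natural term of TU-65092:
  Base: filing + 21 years → 27 March 2006.
  Interference Suspension Credit: +74 days → 9 June 2006.
  Examination Delay Credit: +695 days → 4 May 2008.
Expiry of referenced patent TU-898510:
  Base: filing + 21 years → 12 July 2005.
  Examination Delay Credit: +793 days → 13 September 2007.
Terminal disclaimer: TU-65092 expires on the earlier of 4 May 2008 and 13 September 2007.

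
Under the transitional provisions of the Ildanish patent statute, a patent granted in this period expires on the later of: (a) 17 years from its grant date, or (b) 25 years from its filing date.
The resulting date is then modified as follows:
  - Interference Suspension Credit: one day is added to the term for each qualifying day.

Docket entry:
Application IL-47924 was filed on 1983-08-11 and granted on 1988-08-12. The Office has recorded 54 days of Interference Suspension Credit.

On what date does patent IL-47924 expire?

2008-10-04

(a) grant + 17 years → 12 August 2005.
(b) filing + 25 years → 11 August 2008.
Later of the two: 11 August 2008.
Interference Suspension Credit: +54 days → 4 October 2008.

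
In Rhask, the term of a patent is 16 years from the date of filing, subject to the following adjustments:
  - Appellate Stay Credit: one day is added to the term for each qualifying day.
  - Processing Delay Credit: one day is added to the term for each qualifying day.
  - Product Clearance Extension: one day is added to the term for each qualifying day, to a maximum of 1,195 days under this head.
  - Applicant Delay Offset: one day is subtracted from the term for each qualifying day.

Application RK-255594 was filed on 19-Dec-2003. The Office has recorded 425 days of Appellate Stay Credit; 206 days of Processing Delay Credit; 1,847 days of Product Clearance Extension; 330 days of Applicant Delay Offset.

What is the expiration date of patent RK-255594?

2024-01-23

Base term: filing date + 16 years → 19 December 2019.
Appellate Stay Credit: +425 days → 16 February 2021.
Processing Delay Credit: +206 days → 10 September 2021.
Product Clearance Extension: 1847 days claimed exceeds the 1195-day cap, so +1195 days → 18 December 2024.
Applicant Delay Offset: −330 days → 23 January 2024.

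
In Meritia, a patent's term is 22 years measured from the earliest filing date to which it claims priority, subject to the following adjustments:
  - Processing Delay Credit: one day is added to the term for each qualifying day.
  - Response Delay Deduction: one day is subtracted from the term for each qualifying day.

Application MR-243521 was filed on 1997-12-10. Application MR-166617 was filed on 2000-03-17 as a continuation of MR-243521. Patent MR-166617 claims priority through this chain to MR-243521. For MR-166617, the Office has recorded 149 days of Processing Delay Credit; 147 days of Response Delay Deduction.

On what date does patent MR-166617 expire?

December 12, 2019

Earliest priority filing: 10 December 1997.
Base term: 10 December 1997 + 22 years → 10 December 2019.
Processing Delay Credit: +149 days → 7 May 2020.
Response Delay Deduction: −147 days → 12 December 2019.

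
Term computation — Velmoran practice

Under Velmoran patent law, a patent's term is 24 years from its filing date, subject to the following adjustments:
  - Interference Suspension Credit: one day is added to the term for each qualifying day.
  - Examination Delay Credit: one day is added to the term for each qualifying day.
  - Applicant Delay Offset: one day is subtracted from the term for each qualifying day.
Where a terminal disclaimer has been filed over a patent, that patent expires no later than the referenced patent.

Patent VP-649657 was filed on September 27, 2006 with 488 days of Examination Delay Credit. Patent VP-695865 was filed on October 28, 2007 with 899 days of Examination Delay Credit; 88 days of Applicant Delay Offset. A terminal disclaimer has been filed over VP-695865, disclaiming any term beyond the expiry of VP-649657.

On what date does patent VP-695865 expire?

Natural term of VP-695865:
  Base: filing + 24 years → 28 October 2031.
  Examination Delay Credit: +899 days → 14 April 2034.
  Applicant Delay Offset: −88 days → 16 January 2034.
Expiry of referenced patent VP-649657:
  Base: filing + 24 years → 27 September 2030.
  Examination Delay Credit: +488 days → 28 January 2032.
Terminal disclaimer: VP-695865 expires on the earlier of 16 January 2034 and 28 January 2032.

January 28, 2032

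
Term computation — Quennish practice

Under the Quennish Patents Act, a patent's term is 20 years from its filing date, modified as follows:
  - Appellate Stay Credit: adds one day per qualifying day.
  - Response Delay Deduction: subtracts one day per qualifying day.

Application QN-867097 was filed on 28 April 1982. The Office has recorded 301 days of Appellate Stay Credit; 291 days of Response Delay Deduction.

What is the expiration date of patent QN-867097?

May 8, 2002

Base term: filing date + 20 years → 28 April 2002.
Appellate Stay Credit: +301 days → 23 February 2003.
Response Delay Deduction: −291 days → 8 May 2002.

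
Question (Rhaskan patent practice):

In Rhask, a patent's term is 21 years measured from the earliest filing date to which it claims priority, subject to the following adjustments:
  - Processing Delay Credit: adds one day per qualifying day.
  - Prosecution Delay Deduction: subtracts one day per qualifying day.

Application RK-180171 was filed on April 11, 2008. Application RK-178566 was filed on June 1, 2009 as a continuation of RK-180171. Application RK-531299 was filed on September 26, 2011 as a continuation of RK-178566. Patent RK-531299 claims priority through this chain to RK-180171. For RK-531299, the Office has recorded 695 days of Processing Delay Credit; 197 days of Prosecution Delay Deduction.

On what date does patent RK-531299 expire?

2030-08-22

Earliest priority filing: 11 April 2008.
Base term: 11 April 2008 + 21 years → 11 April 2029.
Processing Delay Credit: +695 days → 7 March 2031.
Prosecution Delay Deduction: −197 days → 22 August 2030.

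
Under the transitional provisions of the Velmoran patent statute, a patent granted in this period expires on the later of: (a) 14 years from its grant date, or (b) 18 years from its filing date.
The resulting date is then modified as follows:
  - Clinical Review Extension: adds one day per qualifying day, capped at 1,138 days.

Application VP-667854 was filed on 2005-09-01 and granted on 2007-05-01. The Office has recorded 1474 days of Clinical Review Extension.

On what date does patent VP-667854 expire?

2026-10-13

(a) grant + 14 years → 1 May 2021.
(b) filing + 18 years → 1 September 2023.
Later of the two: 1 September 2023.
Clinical Review Extension: 1474 days claimed exceeds the 1138-day cap, so +1138 days → 13 October 2026.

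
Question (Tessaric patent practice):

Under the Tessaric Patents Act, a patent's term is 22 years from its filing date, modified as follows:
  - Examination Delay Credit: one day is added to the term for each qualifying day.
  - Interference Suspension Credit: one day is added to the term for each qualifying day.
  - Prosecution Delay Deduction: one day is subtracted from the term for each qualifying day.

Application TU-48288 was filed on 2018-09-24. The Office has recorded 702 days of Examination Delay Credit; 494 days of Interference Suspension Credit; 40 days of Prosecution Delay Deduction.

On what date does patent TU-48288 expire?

Base term: filing date + 22 years → 24 September 2040.
Examination Delay Credit: +702 days → 27 August 2042.
Interference Suspension Credit: +494 days → 3 January 2044.
Prosecution Delay Deduction: −40 days → 24 November 2043.

November 24, 2043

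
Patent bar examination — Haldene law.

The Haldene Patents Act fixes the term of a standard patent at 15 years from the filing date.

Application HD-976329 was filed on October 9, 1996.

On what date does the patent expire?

2011-10-09

Filing date + 15 years → 9 October 2011.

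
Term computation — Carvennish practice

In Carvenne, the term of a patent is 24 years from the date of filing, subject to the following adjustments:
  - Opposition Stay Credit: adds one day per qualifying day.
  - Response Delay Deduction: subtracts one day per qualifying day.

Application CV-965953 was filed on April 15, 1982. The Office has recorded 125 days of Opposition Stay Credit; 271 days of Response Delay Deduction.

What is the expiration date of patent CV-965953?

Base term: filing date + 24 years → 15 April 2006.
Opposition Stay Credit: +125 days → 18 August 2006.
Response Delay Deduction: −271 days → 20 November 2005.

2005-11-20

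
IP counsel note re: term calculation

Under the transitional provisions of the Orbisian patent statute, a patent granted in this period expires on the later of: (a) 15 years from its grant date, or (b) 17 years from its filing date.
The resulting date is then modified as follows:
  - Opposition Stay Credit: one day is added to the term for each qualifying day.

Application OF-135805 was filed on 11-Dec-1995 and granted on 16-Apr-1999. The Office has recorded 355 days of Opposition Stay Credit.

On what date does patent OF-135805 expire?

April 6, 2015

(a) grant + 15 years → 16 April 2014.
(b) filing + 17 years → 11 December 2012.
Later of the two: 16 April 2014.
Opposition Stay Credit: +355 days → 6 April 2015.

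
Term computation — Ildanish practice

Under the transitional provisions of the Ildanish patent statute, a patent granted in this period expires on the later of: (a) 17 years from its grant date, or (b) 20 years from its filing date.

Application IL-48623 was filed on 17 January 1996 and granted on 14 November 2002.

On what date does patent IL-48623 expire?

(a) grant + 17 years → 14 November 2019.
(b) filing + 20 years → 17 January 2016.
Later of the two: 14 November 2019.

November 14, 2019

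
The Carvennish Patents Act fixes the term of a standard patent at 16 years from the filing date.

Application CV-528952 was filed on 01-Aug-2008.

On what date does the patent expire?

2024-08-01

Filing date + 16 years → 1 August 2024.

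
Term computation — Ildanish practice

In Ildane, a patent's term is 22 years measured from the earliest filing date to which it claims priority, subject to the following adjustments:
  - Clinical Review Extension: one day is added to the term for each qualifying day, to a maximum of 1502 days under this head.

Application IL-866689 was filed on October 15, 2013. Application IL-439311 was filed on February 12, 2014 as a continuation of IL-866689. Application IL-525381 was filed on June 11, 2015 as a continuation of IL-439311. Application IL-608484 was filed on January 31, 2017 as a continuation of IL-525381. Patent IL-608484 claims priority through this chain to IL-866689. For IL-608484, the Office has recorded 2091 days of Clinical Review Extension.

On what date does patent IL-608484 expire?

November 25, 2039

Earliest priority filing: 15 October 2013.
Base term: 15 October 2013 + 22 years → 15 October 2035.
Clinical Review Extension: 2091 days claimed exceeds the 1502-day cap, so +1502 days → 25 November 2039.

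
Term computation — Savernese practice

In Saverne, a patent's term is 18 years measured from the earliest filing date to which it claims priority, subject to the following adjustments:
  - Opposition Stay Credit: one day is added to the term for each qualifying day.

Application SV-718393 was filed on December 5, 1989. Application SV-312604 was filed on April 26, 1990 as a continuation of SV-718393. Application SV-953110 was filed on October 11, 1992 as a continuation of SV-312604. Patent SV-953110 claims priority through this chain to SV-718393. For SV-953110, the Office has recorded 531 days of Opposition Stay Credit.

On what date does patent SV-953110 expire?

May 19, 2009

Earliest priority filing: 5 December 1989.
Base term: 5 December 1989 + 18 years → 5 December 2007.
Opposition Stay Credit: +531 days → 19 May 2009.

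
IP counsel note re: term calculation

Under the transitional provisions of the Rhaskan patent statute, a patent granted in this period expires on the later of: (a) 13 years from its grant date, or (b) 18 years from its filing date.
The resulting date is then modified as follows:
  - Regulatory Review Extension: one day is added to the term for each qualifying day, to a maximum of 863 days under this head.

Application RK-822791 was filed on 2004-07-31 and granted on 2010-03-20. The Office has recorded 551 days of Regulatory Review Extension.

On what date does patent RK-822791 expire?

(a) grant + 13 years → 20 March 2023.
(b) filing + 18 years → 31 July 2022.
Later of the two: 20 March 2023.
Regulatory Review Extension: 551 days (within the 863-day cap) → +551 days → 21 September 2024.

September 21, 2024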